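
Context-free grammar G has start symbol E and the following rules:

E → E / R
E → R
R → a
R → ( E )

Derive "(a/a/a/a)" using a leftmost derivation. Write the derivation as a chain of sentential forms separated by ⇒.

E ⇒ R ⇒ (E) ⇒ (E/R) ⇒ (E/R/R) ⇒ (E/R/R/R) ⇒ (R/R/R/R) ⇒ (a/R/R/R) ⇒ (a/a/R/R) ⇒ (a/a/a/R) ⇒ (a/a/a/a)

E ⇒ R   [E → R]
R ⇒ (E)   [R → ( E )]
(E) ⇒ (E/R)   [E → E / R]
(E/R) ⇒ (E/R/R)   [E → E / R]
(E/R/R) ⇒ (E/R/R/R)   [E → E / R]
(E/R/R/R) ⇒ (R/R/R/R)   [E → R]
(R/R/R/R) ⇒ (a/R/R/R)   [R → a]
(a/R/R/R) ⇒ (a/a/R/R)   [R → a]
(a/a/R/R) ⇒ (a/a/a/R)   [R → a]
(a/a/a/R) ⇒ (a/a/a/a)   [R → a]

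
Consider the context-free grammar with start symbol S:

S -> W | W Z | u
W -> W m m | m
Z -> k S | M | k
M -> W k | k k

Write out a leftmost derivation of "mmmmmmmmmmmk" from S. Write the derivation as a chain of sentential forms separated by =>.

S => WZ => WmmZ => WmmmmZ => WmmmmmmZ => WmmmmmmmmZ => WmmmmmmmmmmZ => mmmmmmmmmmmZ => mmmmmmmmmmmk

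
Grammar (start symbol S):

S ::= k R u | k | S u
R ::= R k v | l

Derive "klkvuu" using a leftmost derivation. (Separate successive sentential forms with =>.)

S=>Su=>kRuu=>kRkvuu=>klkvuu

S => Su   [S ::= S u]
Su => kRuu   [S ::= k R u]
kRuu => kRkvuu   [R ::= R k v]
kRkvuu => klkvuu   [R ::= l]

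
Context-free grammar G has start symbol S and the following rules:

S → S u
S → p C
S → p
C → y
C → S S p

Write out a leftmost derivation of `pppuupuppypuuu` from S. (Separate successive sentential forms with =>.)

S => Su => Suu => Suuu => pCuuu => pSSpuuu => ppCSpuuu => ppSSpSpuuu => ppSuSpSpuuu => ppSuuSpSpuuu => pppuuSpSpuuu => pppuuSupSpuuu => pppuupupSpuuu => pppuupuppCpuuu => pppuupuppypuuu

S => Su   [S → S u]
Su => Suu   [S → S u]
Suu => Suuu   [S → S u]
Suuu => pCuuu   [S → p C]
pCuuu => pSSpuuu   [C → S S p]
pSSpuuu => ppCSpuuu   [S → p C]
ppCSpuuu => ppSSpSpuuu   [C → S S p]
ppSSpSpuuu => ppSuSpSpuuu   [S → S u]
ppSuSpSpuuu => ppSuuSpSpuuu   [S → S u]
ppSuuSpSpuuu => pppuuSpSpuuu   [S → p]
pppuuSpSpuuu => pppuuSupSpuuu   [S → S u]
pppuuSupSpuuu => pppuupupSpuuu   [S → p]
pppuupupSpuuu => pppuupuppCpuuu   [S → p C]
pppuupuppCpuuu => pppuupuppypuuu   [C → y]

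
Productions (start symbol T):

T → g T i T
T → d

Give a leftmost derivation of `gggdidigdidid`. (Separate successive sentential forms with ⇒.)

T ⇒ gTiT ⇒ ggTiTiT ⇒ gggTiTiTiT ⇒ gggdiTiTiT ⇒ gggdidiTiT ⇒ gggdidigTiTiT ⇒ gggdidigdiTiT ⇒ gggdidigdidiT ⇒ gggdidigdidid

T ⇒ gTiT   [T → g T i T]
gTiT ⇒ ggTiTiT   [T → g T i T]
ggTiTiT ⇒ gggTiTiTiT   [T → g T i T]
gggTiTiTiT ⇒ gggdiTiTiT   [T → d]
gggdiTiTiT ⇒ gggdidiTiT   [T → d]
gggdidiTiT ⇒ gggdidigTiTiT   [T → g T i T]
gggdidigTiTiT ⇒ gggdidigdiTiT   [T → d]
gggdidigdiTiT ⇒ gggdidigdidiT   [T → d]
gggdidigdidiT ⇒ gggdidigdidid   [T → d]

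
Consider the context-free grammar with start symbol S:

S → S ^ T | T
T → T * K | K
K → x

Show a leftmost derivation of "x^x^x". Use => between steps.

S=>S^T=>S^T^T=>T^T^T=>K^T^T=>x^T^T=>x^K^T=>x^x^T=>x^x^K=>x^x^x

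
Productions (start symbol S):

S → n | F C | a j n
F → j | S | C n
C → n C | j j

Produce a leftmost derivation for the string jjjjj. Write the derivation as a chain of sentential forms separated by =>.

S => FC => SC => FCC => jCC => jjjC => jjjjj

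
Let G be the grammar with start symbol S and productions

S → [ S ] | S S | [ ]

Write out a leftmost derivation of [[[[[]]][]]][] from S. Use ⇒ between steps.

S ⇒ SS ⇒ [S]S ⇒ [[S]]S ⇒ [[SS]]S ⇒ [[[S]S]]S ⇒ [[[[S]]S]]S ⇒ [[[[[]]]S]]S ⇒ [[[[[]]][]]]S ⇒ [[[[[]]][]]][]

S ⇒ SS   [S → S S]
SS ⇒ [S]S   [S → [ S ]]
[S]S ⇒ [[S]]S   [S → [ S ]]
[[S]]S ⇒ [[SS]]S   [S → S S]
[[SS]]S ⇒ [[[S]S]]S   [S → [ S ]]
[[[S]S]]S ⇒ [[[[S]]S]]S   [S → [ S ]]
[[[[S]]S]]S ⇒ [[[[[]]]S]]S   [S → [ ]]
[[[[[]]]S]]S ⇒ [[[[[]]][]]]S   [S → [ ]]
[[[[[]]][]]]S ⇒ [[[[[]]][]]][]   [S → [ ]]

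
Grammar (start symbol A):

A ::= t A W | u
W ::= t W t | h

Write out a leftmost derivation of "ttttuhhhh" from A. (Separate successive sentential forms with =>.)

A => tAW => ttAWW => tttAWWW => ttttAWWWW => ttttuWWWW => ttttuhWWW => ttttuhhWW => ttttuhhhW => ttttuhhhh

A => tAW   [A ::= t A W]
tAW => ttAWW   [A ::= t A W]
ttAWW => tttAWWW   [A ::= t A W]
tttAWWW => ttttAWWWW   [A ::= t A W]
ttttAWWWW => ttttuWWWW   [A ::= u]
ttttuWWWW => ttttuhWWW   [W ::= h]
ttttuhWWW => ttttuhhWW   [W ::= h]
ttttuhhWW => ttttuhhhW   [W ::= h]
ttttuhhhW => ttttuhhhh   [W ::= h]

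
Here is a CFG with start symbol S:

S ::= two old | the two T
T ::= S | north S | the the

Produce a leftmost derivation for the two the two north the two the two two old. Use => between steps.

S => the two T   [S ::= the two T]
the two T => the two S   [T ::= S]
the two S => the two the two T   [S ::= the two T]
the two the two T => the two the two north S   [T ::= north S]
the two the two north S => the two the two north the two T   [S ::= the two T]
the two the two north the two T => the two the two north the two S   [T ::= S]
the two the two north the two S => the two the two north the two the two T   [S ::= the two T]
the two the two north the two the two T => the two the two north the two the two S   [T ::= S]
the two the two north the two the two S => the two the two north the two the two two old   [S ::= two old]

S => the two T => the two S => the two the two T => the two the two north S => the two the two north the two T => the two the two north the two S => the two the two north the two the two T => the two the two north the two the two S => the two the two north the two the two two old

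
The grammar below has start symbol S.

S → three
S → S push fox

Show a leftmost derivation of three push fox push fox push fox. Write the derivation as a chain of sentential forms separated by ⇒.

S ⇒ S push fox ⇒ S push fox push fox ⇒ S push fox push fox push fox ⇒ three push fox push fox push fox

S ⇒ S push fox   [S → S push fox]
S push fox ⇒ S push fox push fox   [S → S push fox]
S push fox push fox ⇒ S push fox push fox push fox   [S → S push fox]
S push fox push fox push fox ⇒ three push fox push fox push fox   [S → three]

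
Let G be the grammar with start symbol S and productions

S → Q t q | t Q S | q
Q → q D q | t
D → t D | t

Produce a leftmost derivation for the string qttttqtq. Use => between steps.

S => Qtq => qDqtq => qtDqtq => qttDqtq => qtttDqtq => qttttqtq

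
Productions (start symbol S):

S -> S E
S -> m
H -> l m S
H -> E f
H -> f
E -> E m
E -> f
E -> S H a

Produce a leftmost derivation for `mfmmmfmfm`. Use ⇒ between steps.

S ⇒ SE ⇒ SEE ⇒ SEEE ⇒ mEEE ⇒ mEmEE ⇒ mEmmEE ⇒ mEmmmEE ⇒ mfmmmEE ⇒ mfmmmEmE ⇒ mfmmmfmE ⇒ mfmmmfmEm ⇒ mfmmmfmfm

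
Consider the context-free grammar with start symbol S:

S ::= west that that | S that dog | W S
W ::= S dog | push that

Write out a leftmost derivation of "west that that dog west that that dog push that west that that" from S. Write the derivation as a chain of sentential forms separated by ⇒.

S ⇒ W S ⇒ S dog S ⇒ W S dog S ⇒ S dog S dog S ⇒ west that that dog S dog S ⇒ west that that dog west that that dog S ⇒ west that that dog west that that dog W S ⇒ west that that dog west that that dog push that S ⇒ west that that dog west that that dog push that west that that

S ⇒ W S   [S ::= W S]
W S ⇒ S dog S   [W ::= S dog]
S dog S ⇒ W S dog S   [S ::= W S]
W S dog S ⇒ S dog S dog S   [W ::= S dog]
S dog S dog S ⇒ west that that dog S dog S   [S ::= west that that]
west that that dog S dog S ⇒ west that that dog west that that dog S   [S ::= west that that]
west that that dog west that that dog S ⇒ west that that dog west that that dog W S   [S ::= W S]
west that that dog west that that dog W S ⇒ west that that dog west that that dog push that S   [W ::= push that]
west that that dog west that that dog push that S ⇒ west that that dog west that that dog push that west that that   [S ::= west that that]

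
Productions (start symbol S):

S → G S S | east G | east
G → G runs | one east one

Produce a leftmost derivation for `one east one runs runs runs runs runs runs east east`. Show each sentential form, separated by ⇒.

S ⇒ G S S   [S → G S S]
G S S ⇒ G runs S S   [G → G runs]
G runs S S ⇒ G runs runs S S   [G → G runs]
G runs runs S S ⇒ G runs runs runs S S   [G → G runs]
G runs runs runs S S ⇒ G runs runs runs runs S S   [G → G runs]
G runs runs runs runs S S ⇒ G runs runs runs runs runs S S   [G → G runs]
G runs runs runs runs runs S S ⇒ G runs runs runs runs runs runs S S   [G → G runs]
G runs runs runs runs runs runs S S ⇒ one east one runs runs runs runs runs runs S S   [G → one east one]
one east one runs runs runs runs runs runs S S ⇒ one east one runs runs runs runs runs runs east S   [S → east]
one east one runs runs runs runs runs runs east S ⇒ one east one runs runs runs runs runs runs east east   [S → east]

S ⇒ G S S ⇒ G runs S S ⇒ G runs runs S S ⇒ G runs runs runs S S ⇒ G runs runs runs runs S S ⇒ G runs runs runs runs runs S S ⇒ G runs runs runs runs runs runs S S ⇒ one east one runs runs runs runs runs runs S S ⇒ one east one runs runs runs runs runs runs east S ⇒ one east one runs runs runs runs runs runs east east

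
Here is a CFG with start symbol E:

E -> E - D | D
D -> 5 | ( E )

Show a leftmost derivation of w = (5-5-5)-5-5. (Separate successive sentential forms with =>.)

E => E-D => E-D-D => D-D-D => (E)-D-D => (E-D)-D-D => (E-D-D)-D-D => (D-D-D)-D-D => (5-D-D)-D-D => (5-5-D)-D-D => (5-5-5)-D-D => (5-5-5)-5-D => (5-5-5)-5-5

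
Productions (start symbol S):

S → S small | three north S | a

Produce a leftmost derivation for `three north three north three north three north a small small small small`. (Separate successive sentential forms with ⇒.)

S ⇒ three north S ⇒ three north three north S ⇒ three north three north S small ⇒ three north three north S small small ⇒ three north three north S small small small ⇒ three north three north S small small small small ⇒ three north three north three north S small small small small ⇒ three north three north three north three north S small small small small ⇒ three north three north three north three north a small small small small

S ⇒ three north S   [S → three north S]
three north S ⇒ three north three north S   [S → three north S]
three north three north S ⇒ three north three north S small   [S → S small]
three north three north S small ⇒ three north three north S small small   [S → S small]
three north three north S small small ⇒ three north three north S small small small   [S → S small]
three north three north S small small small ⇒ three north three north S small small small small   [S → S small]
three north three north S small small small small ⇒ three north three north three north S small small small small   [S → three north S]
three north three north three north S small small small small ⇒ three north three north three north three north S small small small small   [S → three north S]
three north three north three north three north S small small small small ⇒ three north three north three north three north a small small small small   [S → a]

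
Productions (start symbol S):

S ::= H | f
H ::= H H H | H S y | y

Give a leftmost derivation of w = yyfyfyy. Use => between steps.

S => H   [S ::= H]
H => HHH   [H ::= H H H]
HHH => yHH   [H ::= y]
yHH => yHSyH   [H ::= H S y]
yHSyH => yHSySyH   [H ::= H S y]
yHSySyH => yySySyH   [H ::= y]
yySySyH => yyfySyH   [S ::= f]
yyfySyH => yyfyfyH   [S ::= f]
yyfyfyH => yyfyfyy   [H ::= y]

S=>H=>HHH=>yHH=>yHSyH=>yHSySyH=>yySySyH=>yyfySyH=>yyfyfyH=>yyfyfyy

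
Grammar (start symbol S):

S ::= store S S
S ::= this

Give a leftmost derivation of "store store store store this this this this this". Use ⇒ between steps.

S ⇒ store S S ⇒ store store S S S ⇒ store store store S S S S ⇒ store store store store S S S S S ⇒ store store store store this S S S S ⇒ store store store store this this S S S ⇒ store store store store this this this S S ⇒ store store store store this this this this S ⇒ store store store store this this this this this

S ⇒ store S S   [S ::= store S S]
store S S ⇒ store store S S S   [S ::= store S S]
store store S S S ⇒ store store store S S S S   [S ::= store S S]
store store store S S S S ⇒ store store store store S S S S S   [S ::= store S S]
store store store store S S S S S ⇒ store store store store this S S S S   [S ::= this]
store store store store this S S S S ⇒ store store store store this this S S S   [S ::= this]
store store store store this this S S S ⇒ store store store store this this this S S   [S ::= this]
store store store store this this this S S ⇒ store store store store this this this this S   [S ::= this]
store store store store this this this this S ⇒ store store store store this this this this this   [S ::= this]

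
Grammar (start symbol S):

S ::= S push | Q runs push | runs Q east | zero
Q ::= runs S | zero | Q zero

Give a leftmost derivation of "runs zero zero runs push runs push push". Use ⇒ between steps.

S ⇒ S push ⇒ Q runs push push ⇒ runs S runs push push ⇒ runs Q runs push runs push push ⇒ runs Q zero runs push runs push push ⇒ runs zero zero runs push runs push push

S ⇒ S push   [S ::= S push]
S push ⇒ Q runs push push   [S ::= Q runs push]
Q runs push push ⇒ runs S runs push push   [Q ::= runs S]
runs S runs push push ⇒ runs Q runs push runs push push   [S ::= Q runs push]
runs Q runs push runs push push ⇒ runs Q zero runs push runs push push   [Q ::= Q zero]
runs Q zero runs push runs push push ⇒ runs zero zero runs push runs push push   [Q ::= zero]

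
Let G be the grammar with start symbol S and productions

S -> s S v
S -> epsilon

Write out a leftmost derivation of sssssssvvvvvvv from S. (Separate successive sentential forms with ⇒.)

S ⇒ sSv ⇒ ssSvv ⇒ sssSvvv ⇒ ssssSvvvv ⇒ sssssSvvvvv ⇒ ssssssSvvvvvv ⇒ sssssssSvvvvvvv ⇒ sssssssvvvvvvv

S ⇒ sSv   [S -> s S v]
sSv ⇒ ssSvv   [S -> s S v]
ssSvv ⇒ sssSvvv   [S -> s S v]
sssSvvv ⇒ ssssSvvvv   [S -> s S v]
ssssSvvvv ⇒ sssssSvvvvv   [S -> s S v]
sssssSvvvvv ⇒ ssssssSvvvvvv   [S -> s S v]
ssssssSvvvvvv ⇒ sssssssSvvvvvvv   [S -> s S v]
sssssssSvvvvvvv ⇒ sssssssvvvvvvv   [S -> epsilon]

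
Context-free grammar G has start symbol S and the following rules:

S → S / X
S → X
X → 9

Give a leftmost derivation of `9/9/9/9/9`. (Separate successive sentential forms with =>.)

S => S/X => S/X/X => S/X/X/X => S/X/X/X/X => X/X/X/X/X => 9/X/X/X/X => 9/9/X/X/X => 9/9/9/X/X => 9/9/9/9/X => 9/9/9/9/9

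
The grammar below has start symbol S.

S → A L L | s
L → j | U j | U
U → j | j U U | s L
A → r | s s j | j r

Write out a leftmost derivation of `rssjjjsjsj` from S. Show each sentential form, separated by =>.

S => ALL => rLL => rUL => rsLL => rsUjL => rssLjL => rssUjL => rssjjL => rssjjU => rssjjjUU => rssjjjsLU => rssjjjsjU => rssjjjsjsL => rssjjjsjsj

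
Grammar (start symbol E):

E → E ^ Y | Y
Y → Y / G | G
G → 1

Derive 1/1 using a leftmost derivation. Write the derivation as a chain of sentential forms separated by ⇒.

E ⇒ Y ⇒ Y/G ⇒ G/G ⇒ 1/G ⇒ 1/1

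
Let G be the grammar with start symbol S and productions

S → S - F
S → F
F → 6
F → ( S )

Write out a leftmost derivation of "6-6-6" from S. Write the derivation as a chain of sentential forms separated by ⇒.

S ⇒ S-F ⇒ S-F-F ⇒ F-F-F ⇒ 6-F-F ⇒ 6-6-F ⇒ 6-6-6

S ⇒ S-F   [S → S - F]
S-F ⇒ S-F-F   [S → S - F]
S-F-F ⇒ F-F-F   [S → F]
F-F-F ⇒ 6-F-F   [F → 6]
6-F-F ⇒ 6-6-F   [F → 6]
6-6-F ⇒ 6-6-6   [F → 6]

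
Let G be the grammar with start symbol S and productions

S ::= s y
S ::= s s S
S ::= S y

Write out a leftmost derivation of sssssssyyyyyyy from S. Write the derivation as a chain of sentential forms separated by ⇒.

S⇒Sy⇒ssSy⇒ssssSy⇒ssssSyy⇒ssssSyyy⇒ssssSyyyy⇒ssssSyyyyy⇒ssssSyyyyyy⇒ssssssSyyyyyy⇒sssssssyyyyyyy

S ⇒ Sy   [S ::= S y]
Sy ⇒ ssSy   [S ::= s s S]
ssSy ⇒ ssssSy   [S ::= s s S]
ssssSy ⇒ ssssSyy   [S ::= S y]
ssssSyy ⇒ ssssSyyy   [S ::= S y]
ssssSyyy ⇒ ssssSyyyy   [S ::= S y]
ssssSyyyy ⇒ ssssSyyyyy   [S ::= S y]
ssssSyyyyy ⇒ ssssSyyyyyy   [S ::= S y]
ssssSyyyyyy ⇒ ssssssSyyyyyy   [S ::= s s S]
ssssssSyyyyyy ⇒ sssssssyyyyyyy   [S ::= s y]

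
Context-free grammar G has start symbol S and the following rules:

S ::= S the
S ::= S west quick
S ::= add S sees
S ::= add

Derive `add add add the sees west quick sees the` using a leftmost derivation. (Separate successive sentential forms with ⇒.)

S ⇒ S the ⇒ add S sees the ⇒ add S west quick sees the ⇒ add add S sees west quick sees the ⇒ add add S the sees west quick sees the ⇒ add add add the sees west quick sees the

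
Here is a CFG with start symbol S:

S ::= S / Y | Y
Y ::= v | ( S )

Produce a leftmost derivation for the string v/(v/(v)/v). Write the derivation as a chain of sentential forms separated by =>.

S => S/Y => Y/Y => v/Y => v/(S) => v/(S/Y) => v/(S/Y/Y) => v/(Y/Y/Y) => v/(v/Y/Y) => v/(v/(S)/Y) => v/(v/(Y)/Y) => v/(v/(v)/Y) => v/(v/(v)/v)

S => S/Y   [S ::= S / Y]
S/Y => Y/Y   [S ::= Y]
Y/Y => v/Y   [Y ::= v]
v/Y => v/(S)   [Y ::= ( S )]
v/(S) => v/(S/Y)   [S ::= S / Y]
v/(S/Y) => v/(S/Y/Y)   [S ::= S / Y]
v/(S/Y/Y) => v/(Y/Y/Y)   [S ::= Y]
v/(Y/Y/Y) => v/(v/Y/Y)   [Y ::= v]
v/(v/Y/Y) => v/(v/(S)/Y)   [Y ::= ( S )]
v/(v/(S)/Y) => v/(v/(Y)/Y)   [S ::= Y]
v/(v/(Y)/Y) => v/(v/(v)/Y)   [Y ::= v]
v/(v/(v)/Y) => v/(v/(v)/v)   [Y ::= v]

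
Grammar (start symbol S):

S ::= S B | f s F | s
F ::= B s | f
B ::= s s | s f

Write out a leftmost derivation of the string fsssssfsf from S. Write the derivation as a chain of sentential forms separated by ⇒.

S ⇒ SB   [S ::= S B]
SB ⇒ SBB   [S ::= S B]
SBB ⇒ fsFBB   [S ::= f s F]
fsFBB ⇒ fsBsBB   [F ::= B s]
fsBsBB ⇒ fssssBB   [B ::= s s]
fssssBB ⇒ fsssssfB   [B ::= s f]
fsssssfB ⇒ fsssssfsf   [B ::= s f]

S ⇒ SB ⇒ SBB ⇒ fsFBB ⇒ fsBsBB ⇒ fssssBB ⇒ fsssssfB ⇒ fsssssfsf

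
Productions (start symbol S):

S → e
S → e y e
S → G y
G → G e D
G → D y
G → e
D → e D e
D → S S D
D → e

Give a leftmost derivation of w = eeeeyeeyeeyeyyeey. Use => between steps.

S=>Gy=>GeDy=>eeDy=>eeeDey=>eeeSSDey=>eeeeyeSDey=>eeeeyeGyDey=>eeeeyeDyyDey=>eeeeyeSSDyyDey=>eeeeyeeyeSDyyDey=>eeeeyeeyeGyDyyDey=>eeeeyeeyeeyDyyDey=>eeeeyeeyeeyeyyDey=>eeeeyeeyeeyeyyeey

S => Gy   [S → G y]
Gy => GeDy   [G → G e D]
GeDy => eeDy   [G → e]
eeDy => eeeDey   [D → e D e]
eeeDey => eeeSSDey   [D → S S D]
eeeSSDey => eeeeyeSDey   [S → e y e]
eeeeyeSDey => eeeeyeGyDey   [S → G y]
eeeeyeGyDey => eeeeyeDyyDey   [G → D y]
eeeeyeDyyDey => eeeeyeSSDyyDey   [D → S S D]
eeeeyeSSDyyDey => eeeeyeeyeSDyyDey   [S → e y e]
eeeeyeeyeSDyyDey => eeeeyeeyeGyDyyDey   [S → G y]
eeeeyeeyeGyDyyDey => eeeeyeeyeeyDyyDey   [G → e]
eeeeyeeyeeyDyyDey => eeeeyeeyeeyeyyDey   [D → e]
eeeeyeeyeeyeyyDey => eeeeyeeyeeyeyyeey   [D → e]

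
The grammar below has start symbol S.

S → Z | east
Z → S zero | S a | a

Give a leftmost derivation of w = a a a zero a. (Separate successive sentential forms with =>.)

S => Z => S a => Z a => S zero a => Z zero a => S a zero a => Z a zero a => S a a zero a => Z a a zero a => a a a zero a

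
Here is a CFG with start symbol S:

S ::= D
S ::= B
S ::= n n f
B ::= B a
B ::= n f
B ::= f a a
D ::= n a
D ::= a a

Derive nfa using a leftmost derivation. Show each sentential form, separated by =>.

S => B => Ba => nfa

S => B   [S ::= B]
B => Ba   [B ::= B a]
Ba => nfa   [B ::= n f]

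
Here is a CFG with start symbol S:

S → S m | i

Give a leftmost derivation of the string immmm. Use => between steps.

S=>Sm=>Smm=>Smmm=>Smmmm=>immmm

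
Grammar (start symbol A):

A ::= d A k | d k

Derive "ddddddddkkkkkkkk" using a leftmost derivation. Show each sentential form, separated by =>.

A=>dAk=>ddAkk=>dddAkkk=>ddddAkkkk=>dddddAkkkkk=>ddddddAkkkkkk=>dddddddAkkkkkkk=>ddddddddkkkkkkkk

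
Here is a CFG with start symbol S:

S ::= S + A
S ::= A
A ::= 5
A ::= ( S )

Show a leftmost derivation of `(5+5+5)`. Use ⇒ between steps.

S ⇒ A   [S ::= A]
A ⇒ (S)   [A ::= ( S )]
(S) ⇒ (S+A)   [S ::= S + A]
(S+A) ⇒ (S+A+A)   [S ::= S + A]
(S+A+A) ⇒ (A+A+A)   [S ::= A]
(A+A+A) ⇒ (5+A+A)   [A ::= 5]
(5+A+A) ⇒ (5+5+A)   [A ::= 5]
(5+5+A) ⇒ (5+5+5)   [A ::= 5]

S⇒A⇒(S)⇒(S+A)⇒(S+A+A)⇒(A+A+A)⇒(5+A+A)⇒(5+5+A)⇒(5+5+5)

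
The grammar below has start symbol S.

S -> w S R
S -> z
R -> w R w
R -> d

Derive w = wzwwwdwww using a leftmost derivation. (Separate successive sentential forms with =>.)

S => wSR   [S -> w S R]
wSR => wzR   [S -> z]
wzR => wzwRw   [R -> w R w]
wzwRw => wzwwRww   [R -> w R w]
wzwwRww => wzwwwRwww   [R -> w R w]
wzwwwRwww => wzwwwdwww   [R -> d]

S => wSR => wzR => wzwRw => wzwwRww => wzwwwRwww => wzwwwdwww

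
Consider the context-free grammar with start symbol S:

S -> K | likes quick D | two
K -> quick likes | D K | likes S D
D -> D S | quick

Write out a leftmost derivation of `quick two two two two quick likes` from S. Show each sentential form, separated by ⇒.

S ⇒ K   [S -> K]
K ⇒ D K   [K -> D K]
D K ⇒ D S K   [D -> D S]
D S K ⇒ D S S K   [D -> D S]
D S S K ⇒ D S S S K   [D -> D S]
D S S S K ⇒ D S S S S K   [D -> D S]
D S S S S K ⇒ quick S S S S K   [D -> quick]
quick S S S S K ⇒ quick two S S S K   [S -> two]
quick two S S S K ⇒ quick two two S S K   [S -> two]
quick two two S S K ⇒ quick two two two S K   [S -> two]
quick two two two S K ⇒ quick two two two two K   [S -> two]
quick two two two two K ⇒ quick two two two two quick likes   [K -> quick likes]

S ⇒ K ⇒ D K ⇒ D S K ⇒ D S S K ⇒ D S S S K ⇒ D S S S S K ⇒ quick S S S S K ⇒ quick two S S S K ⇒ quick two two S S K ⇒ quick two two two S K ⇒ quick two two two two K ⇒ quick two two two two quick likes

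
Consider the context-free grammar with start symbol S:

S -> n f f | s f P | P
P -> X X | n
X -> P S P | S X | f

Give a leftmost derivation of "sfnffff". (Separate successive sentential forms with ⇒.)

S ⇒ sfP ⇒ sfXX ⇒ sfSXX ⇒ sfnffXX ⇒ sfnfffX ⇒ sfnffff

S ⇒ sfP   [S -> s f P]
sfP ⇒ sfXX   [P -> X X]
sfXX ⇒ sfSXX   [X -> S X]
sfSXX ⇒ sfnffXX   [S -> n f f]
sfnffXX ⇒ sfnfffX   [X -> f]
sfnfffX ⇒ sfnffff   [X -> f]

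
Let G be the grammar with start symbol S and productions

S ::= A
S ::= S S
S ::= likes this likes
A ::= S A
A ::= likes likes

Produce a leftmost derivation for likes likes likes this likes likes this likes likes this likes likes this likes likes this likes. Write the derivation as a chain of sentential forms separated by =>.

S => S S => S S S => S S S S => S S S S S => S S S S S S => A S S S S S => likes likes S S S S S => likes likes likes this likes S S S S => likes likes likes this likes likes this likes S S S => likes likes likes this likes likes this likes likes this likes S S => likes likes likes this likes likes this likes likes this likes likes this likes S => likes likes likes this likes likes this likes likes this likes likes this likes likes this likes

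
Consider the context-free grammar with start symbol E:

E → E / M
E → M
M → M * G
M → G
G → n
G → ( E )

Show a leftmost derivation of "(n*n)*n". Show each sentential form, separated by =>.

E => M => M*G => G*G => (E)*G => (M)*G => (M*G)*G => (G*G)*G => (n*G)*G => (n*n)*G => (n*n)*n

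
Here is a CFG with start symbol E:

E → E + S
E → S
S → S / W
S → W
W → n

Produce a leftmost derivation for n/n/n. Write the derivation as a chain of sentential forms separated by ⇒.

E⇒S⇒S/W⇒S/W/W⇒W/W/W⇒n/W/W⇒n/n/W⇒n/n/n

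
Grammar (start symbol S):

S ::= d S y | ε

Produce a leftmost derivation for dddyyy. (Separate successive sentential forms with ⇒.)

S ⇒ dSy ⇒ ddSyy ⇒ dddSyyy ⇒ dddyyy

S ⇒ dSy   [S ::= d S y]
dSy ⇒ ddSyy   [S ::= d S y]
ddSyy ⇒ dddSyyy   [S ::= d S y]
dddSyyy ⇒ dddyyy   [S ::= ε]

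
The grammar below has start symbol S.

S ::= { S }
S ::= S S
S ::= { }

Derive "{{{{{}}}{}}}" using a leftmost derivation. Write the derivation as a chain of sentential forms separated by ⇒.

S⇒{S}⇒{{S}}⇒{{SS}}⇒{{{S}S}}⇒{{{{S}}S}}⇒{{{{{}}}S}}⇒{{{{{}}}{}}}

S ⇒ {S}   [S ::= { S }]
{S} ⇒ {{S}}   [S ::= { S }]
{{S}} ⇒ {{SS}}   [S ::= S S]
{{SS}} ⇒ {{{S}S}}   [S ::= { S }]
{{{S}S}} ⇒ {{{{S}}S}}   [S ::= { S }]
{{{{S}}S}} ⇒ {{{{{}}}S}}   [S ::= { }]
{{{{{}}}S}} ⇒ {{{{{}}}{}}}   [S ::= { }]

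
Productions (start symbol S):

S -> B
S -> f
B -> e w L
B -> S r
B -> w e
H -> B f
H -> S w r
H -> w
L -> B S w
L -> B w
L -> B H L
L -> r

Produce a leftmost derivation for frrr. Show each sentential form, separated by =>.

S => B => Sr => Br => Srr => Brr => Srrr => frrr

S => B   [S -> B]
B => Sr   [B -> S r]
Sr => Br   [S -> B]
Br => Srr   [B -> S r]
Srr => Brr   [S -> B]
Brr => Srrr   [B -> S r]
Srrr => frrr   [S -> f]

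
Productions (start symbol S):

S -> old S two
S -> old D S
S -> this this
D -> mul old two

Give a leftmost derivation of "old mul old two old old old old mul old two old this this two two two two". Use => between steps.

S => old D S   [S -> old D S]
old D S => old mul old two S   [D -> mul old two]
old mul old two S => old mul old two old S two   [S -> old S two]
old mul old two old S two => old mul old two old old S two two   [S -> old S two]
old mul old two old old S two two => old mul old two old old old S two two two   [S -> old S two]
old mul old two old old old S two two two => old mul old two old old old old D S two two two   [S -> old D S]
old mul old two old old old old D S two two two => old mul old two old old old old mul old two S two two two   [D -> mul old two]
old mul old two old old old old mul old two S two two two => old mul old two old old old old mul old two old S two two two two   [S -> old S two]
old mul old two old old old old mul old two old S two two two two => old mul old two old old old old mul old two old this this two two two two   [S -> this this]

S => old D S => old mul old two S => old mul old two old S two => old mul old two old old S two two => old mul old two old old old S two two two => old mul old two old old old old D S two two two => old mul old two old old old old mul old two S two two two => old mul old two old old old old mul old two old S two two two two => old mul old two old old old old mul old two old this this two two two two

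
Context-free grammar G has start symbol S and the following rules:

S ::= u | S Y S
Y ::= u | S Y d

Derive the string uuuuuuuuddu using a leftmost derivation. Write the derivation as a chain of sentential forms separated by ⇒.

S ⇒ SYS   [S ::= S Y S]
SYS ⇒ uYS   [S ::= u]
uYS ⇒ uSYdS   [Y ::= S Y d]
uSYdS ⇒ uuYdS   [S ::= u]
uuYdS ⇒ uuSYddS   [Y ::= S Y d]
uuSYddS ⇒ uuSYSYddS   [S ::= S Y S]
uuSYSYddS ⇒ uuSYSYSYddS   [S ::= S Y S]
uuSYSYSYddS ⇒ uuuYSYSYddS   [S ::= u]
uuuYSYSYddS ⇒ uuuuSYSYddS   [Y ::= u]
uuuuSYSYddS ⇒ uuuuuYSYddS   [S ::= u]
uuuuuYSYddS ⇒ uuuuuuSYddS   [Y ::= u]
uuuuuuSYddS ⇒ uuuuuuuYddS   [S ::= u]
uuuuuuuYddS ⇒ uuuuuuuuddS   [Y ::= u]
uuuuuuuuddS ⇒ uuuuuuuuddu   [S ::= u]

S ⇒ SYS ⇒ uYS ⇒ uSYdS ⇒ uuYdS ⇒ uuSYddS ⇒ uuSYSYddS ⇒ uuSYSYSYddS ⇒ uuuYSYSYddS ⇒ uuuuSYSYddS ⇒ uuuuuYSYddS ⇒ uuuuuuSYddS ⇒ uuuuuuuYddS ⇒ uuuuuuuuddS ⇒ uuuuuuuuddu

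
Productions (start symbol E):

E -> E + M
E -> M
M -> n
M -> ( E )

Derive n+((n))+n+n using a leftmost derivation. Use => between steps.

E => E+M => E+M+M => E+M+M+M => M+M+M+M => n+M+M+M => n+(E)+M+M => n+(M)+M+M => n+((E))+M+M => n+((M))+M+M => n+((n))+M+M => n+((n))+n+M => n+((n))+n+n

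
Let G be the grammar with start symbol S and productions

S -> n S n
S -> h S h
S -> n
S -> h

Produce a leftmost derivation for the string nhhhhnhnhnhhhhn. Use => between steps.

S => nSn   [S -> n S n]
nSn => nhShn   [S -> h S h]
nhShn => nhhShhn   [S -> h S h]
nhhShhn => nhhhShhhn   [S -> h S h]
nhhhShhhn => nhhhhShhhhn   [S -> h S h]
nhhhhShhhhn => nhhhhnSnhhhhn   [S -> n S n]
nhhhhnSnhhhhn => nhhhhnhShnhhhhn   [S -> h S h]
nhhhhnhShnhhhhn => nhhhhnhnhnhhhhn   [S -> n]

S => nSn => nhShn => nhhShhn => nhhhShhhn => nhhhhShhhhn => nhhhhnSnhhhhn => nhhhhnhShnhhhhn => nhhhhnhnhnhhhhn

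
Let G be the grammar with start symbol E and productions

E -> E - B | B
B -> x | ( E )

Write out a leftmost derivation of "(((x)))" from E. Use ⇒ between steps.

E ⇒ B   [E -> B]
B ⇒ (E)   [B -> ( E )]
(E) ⇒ (B)   [E -> B]
(B) ⇒ ((E))   [B -> ( E )]
((E)) ⇒ ((B))   [E -> B]
((B)) ⇒ (((E)))   [B -> ( E )]
(((E))) ⇒ (((B)))   [E -> B]
(((B))) ⇒ (((x)))   [B -> x]

E⇒B⇒(E)⇒(B)⇒((E))⇒((B))⇒(((E)))⇒(((B)))⇒(((x)))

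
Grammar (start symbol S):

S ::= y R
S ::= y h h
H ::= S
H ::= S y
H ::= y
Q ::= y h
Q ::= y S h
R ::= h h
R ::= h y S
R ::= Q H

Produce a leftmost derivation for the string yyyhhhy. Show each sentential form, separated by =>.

S => yR   [S ::= y R]
yR => yQH   [R ::= Q H]
yQH => yyShH   [Q ::= y S h]
yyShH => yyyhhhH   [S ::= y h h]
yyyhhhH => yyyhhhy   [H ::= y]

S => yR => yQH => yyShH => yyyhhhH => yyyhhhy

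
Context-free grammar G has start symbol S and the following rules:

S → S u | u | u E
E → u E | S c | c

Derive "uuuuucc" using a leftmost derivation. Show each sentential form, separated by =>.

S => uE   [S → u E]
uE => uuE   [E → u E]
uuE => uuSc   [E → S c]
uuSc => uuuEc   [S → u E]
uuuEc => uuuuEc   [E → u E]
uuuuEc => uuuuuEc   [E → u E]
uuuuuEc => uuuuucc   [E → c]

S=>uE=>uuE=>uuSc=>uuuEc=>uuuuEc=>uuuuuEc=>uuuuucc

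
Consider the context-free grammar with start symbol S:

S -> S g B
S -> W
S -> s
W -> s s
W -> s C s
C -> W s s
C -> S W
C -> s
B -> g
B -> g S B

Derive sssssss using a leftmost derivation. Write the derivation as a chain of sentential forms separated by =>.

S => W   [S -> W]
W => sCs   [W -> s C s]
sCs => sSWs   [C -> S W]
sSWs => sWWs   [S -> W]
sWWs => ssCsWs   [W -> s C s]
ssCsWs => ssssWs   [C -> s]
ssssWs => sssssss   [W -> s s]

S => W => sCs => sSWs => sWWs => ssCsWs => ssssWs => sssssss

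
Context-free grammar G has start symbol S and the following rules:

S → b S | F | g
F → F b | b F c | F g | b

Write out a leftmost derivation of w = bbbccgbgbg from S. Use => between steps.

S=>F=>Fg=>Fbg=>Fgbg=>Fbgbg=>Fgbgbg=>bFcgbgbg=>bbFccgbgbg=>bbbccgbgbg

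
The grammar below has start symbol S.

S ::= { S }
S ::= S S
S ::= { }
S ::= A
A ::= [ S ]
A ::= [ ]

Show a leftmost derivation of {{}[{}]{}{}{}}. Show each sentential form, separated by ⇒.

S⇒{S}⇒{SS}⇒{SSS}⇒{SSSS}⇒{{}SSS}⇒{{}ASS}⇒{{}[S]SS}⇒{{}[{}]SS}⇒{{}[{}]SSS}⇒{{}[{}]{}SS}⇒{{}[{}]{}{}S}⇒{{}[{}]{}{}{}}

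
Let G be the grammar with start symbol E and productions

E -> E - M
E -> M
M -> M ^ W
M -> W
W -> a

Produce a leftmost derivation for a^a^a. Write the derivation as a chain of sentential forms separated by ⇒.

E ⇒ M   [E -> M]
M ⇒ M^W   [M -> M ^ W]
M^W ⇒ M^W^W   [M -> M ^ W]
M^W^W ⇒ W^W^W   [M -> W]
W^W^W ⇒ a^W^W   [W -> a]
a^W^W ⇒ a^a^W   [W -> a]
a^a^W ⇒ a^a^a   [W -> a]

E ⇒ M ⇒ M^W ⇒ M^W^W ⇒ W^W^W ⇒ a^W^W ⇒ a^a^W ⇒ a^a^a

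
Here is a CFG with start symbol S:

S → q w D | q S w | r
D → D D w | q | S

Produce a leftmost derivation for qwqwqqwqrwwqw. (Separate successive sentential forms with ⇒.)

S ⇒ qwD   [S → q w D]
qwD ⇒ qwDDw   [D → D D w]
qwDDw ⇒ qwSDw   [D → S]
qwSDw ⇒ qwqwDDw   [S → q w D]
qwqwDDw ⇒ qwqwDDwDw   [D → D D w]
qwqwDDwDw ⇒ qwqwDDwDwDw   [D → D D w]
qwqwDDwDwDw ⇒ qwqwqDwDwDw   [D → q]
qwqwqDwDwDw ⇒ qwqwqqwDwDw   [D → q]
qwqwqqwDwDw ⇒ qwqwqqwSwDw   [D → S]
qwqwqqwSwDw ⇒ qwqwqqwqSwwDw   [S → q S w]
qwqwqqwqSwwDw ⇒ qwqwqqwqrwwDw   [S → r]
qwqwqqwqrwwDw ⇒ qwqwqqwqrwwqw   [D → q]

S ⇒ qwD ⇒ qwDDw ⇒ qwSDw ⇒ qwqwDDw ⇒ qwqwDDwDw ⇒ qwqwDDwDwDw ⇒ qwqwqDwDwDw ⇒ qwqwqqwDwDw ⇒ qwqwqqwSwDw ⇒ qwqwqqwqSwwDw ⇒ qwqwqqwqrwwDw ⇒ qwqwqqwqrwwqw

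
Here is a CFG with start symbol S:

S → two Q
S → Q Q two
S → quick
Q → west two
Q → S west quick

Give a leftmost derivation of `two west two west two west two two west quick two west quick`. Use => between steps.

S => two Q => two S west quick => two Q Q two west quick => two west two Q two west quick => two west two S west quick two west quick => two west two Q Q two west quick two west quick => two west two west two Q two west quick two west quick => two west two west two west two two west quick two west quick

S => two Q   [S → two Q]
two Q => two S west quick   [Q → S west quick]
two S west quick => two Q Q two west quick   [S → Q Q two]
two Q Q two west quick => two west two Q two west quick   [Q → west two]
two west two Q two west quick => two west two S west quick two west quick   [Q → S west quick]
two west two S west quick two west quick => two west two Q Q two west quick two west quick   [S → Q Q two]
two west two Q Q two west quick two west quick => two west two west two Q two west quick two west quick   [Q → west two]
two west two west two Q two west quick two west quick => two west two west two west two two west quick two west quick   [Q → west two]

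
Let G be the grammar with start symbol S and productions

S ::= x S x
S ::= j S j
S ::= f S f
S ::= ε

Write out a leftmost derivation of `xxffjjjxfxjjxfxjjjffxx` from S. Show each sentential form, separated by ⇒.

S ⇒ xSx ⇒ xxSxx ⇒ xxfSfxx ⇒ xxffSffxx ⇒ xxffjSjffxx ⇒ xxffjjSjjffxx ⇒ xxffjjjSjjjffxx ⇒ xxffjjjxSxjjjffxx ⇒ xxffjjjxfSfxjjjffxx ⇒ xxffjjjxfxSxfxjjjffxx ⇒ xxffjjjxfxjSjxfxjjjffxx ⇒ xxffjjjxfxjjxfxjjjffxx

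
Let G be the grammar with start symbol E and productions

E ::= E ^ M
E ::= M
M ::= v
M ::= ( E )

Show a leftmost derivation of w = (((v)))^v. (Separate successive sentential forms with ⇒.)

E ⇒ E^M   [E ::= E ^ M]
E^M ⇒ M^M   [E ::= M]
M^M ⇒ (E)^M   [M ::= ( E )]
(E)^M ⇒ (M)^M   [E ::= M]
(M)^M ⇒ ((E))^M   [M ::= ( E )]
((E))^M ⇒ ((M))^M   [E ::= M]
((M))^M ⇒ (((E)))^M   [M ::= ( E )]
(((E)))^M ⇒ (((M)))^M   [E ::= M]
(((M)))^M ⇒ (((v)))^M   [M ::= v]
(((v)))^M ⇒ (((v)))^v   [M ::= v]

E ⇒ E^M ⇒ M^M ⇒ (E)^M ⇒ (M)^M ⇒ ((E))^M ⇒ ((M))^M ⇒ (((E)))^M ⇒ (((M)))^M ⇒ (((v)))^M ⇒ (((v)))^v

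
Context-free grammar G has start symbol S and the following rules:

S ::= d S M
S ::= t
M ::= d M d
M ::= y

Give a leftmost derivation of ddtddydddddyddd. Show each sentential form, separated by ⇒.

S ⇒ dSM ⇒ ddSMM ⇒ ddtMM ⇒ ddtdMdM ⇒ ddtddMddM ⇒ ddtddyddM ⇒ ddtddydddMd ⇒ ddtddyddddMdd ⇒ ddtddydddddMddd ⇒ ddtddydddddyddd

S ⇒ dSM   [S ::= d S M]
dSM ⇒ ddSMM   [S ::= d S M]
ddSMM ⇒ ddtMM   [S ::= t]
ddtMM ⇒ ddtdMdM   [M ::= d M d]
ddtdMdM ⇒ ddtddMddM   [M ::= d M d]
ddtddMddM ⇒ ddtddyddM   [M ::= y]
ddtddyddM ⇒ ddtddydddMd   [M ::= d M d]
ddtddydddMd ⇒ ddtddyddddMdd   [M ::= d M d]
ddtddyddddMdd ⇒ ddtddydddddMddd   [M ::= d M d]
ddtddydddddMddd ⇒ ddtddydddddyddd   [M ::= y]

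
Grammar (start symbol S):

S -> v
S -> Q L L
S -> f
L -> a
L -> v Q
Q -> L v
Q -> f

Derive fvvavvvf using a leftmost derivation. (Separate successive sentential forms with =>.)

S => QLL => fLL => fvQL => fvLvL => fvvQvL => fvvLvvL => fvvavvL => fvvavvvQ => fvvavvvf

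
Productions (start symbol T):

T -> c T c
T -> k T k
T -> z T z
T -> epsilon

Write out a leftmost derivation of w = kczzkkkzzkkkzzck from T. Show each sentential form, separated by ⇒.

T ⇒ kTk ⇒ kcTck ⇒ kczTzck ⇒ kczzTzzck ⇒ kczzkTkzzck ⇒ kczzkkTkkzzck ⇒ kczzkkkTkkkzzck ⇒ kczzkkkzTzkkkzzck ⇒ kczzkkkzzkkkzzck

T ⇒ kTk   [T -> k T k]
kTk ⇒ kcTck   [T -> c T c]
kcTck ⇒ kczTzck   [T -> z T z]
kczTzck ⇒ kczzTzzck   [T -> z T z]
kczzTzzck ⇒ kczzkTkzzck   [T -> k T k]
kczzkTkzzck ⇒ kczzkkTkkzzck   [T -> k T k]
kczzkkTkkzzck ⇒ kczzkkkTkkkzzck   [T -> k T k]
kczzkkkTkkkzzck ⇒ kczzkkkzTzkkkzzck   [T -> z T z]
kczzkkkzTzkkkzzck ⇒ kczzkkkzzkkkzzck   [T -> epsilon]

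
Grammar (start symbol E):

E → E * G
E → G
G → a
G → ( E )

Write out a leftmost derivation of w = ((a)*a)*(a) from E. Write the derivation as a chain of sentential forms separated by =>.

E=>E*G=>G*G=>(E)*G=>(E*G)*G=>(G*G)*G=>((E)*G)*G=>((G)*G)*G=>((a)*G)*G=>((a)*a)*G=>((a)*a)*(E)=>((a)*a)*(G)=>((a)*a)*(a)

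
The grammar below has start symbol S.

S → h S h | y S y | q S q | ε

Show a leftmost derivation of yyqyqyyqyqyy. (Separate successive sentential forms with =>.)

S => ySy   [S → y S y]
ySy => yySyy   [S → y S y]
yySyy => yyqSqyy   [S → q S q]
yyqSqyy => yyqySyqyy   [S → y S y]
yyqySyqyy => yyqyqSqyqyy   [S → q S q]
yyqyqSqyqyy => yyqyqySyqyqyy   [S → y S y]
yyqyqySyqyqyy => yyqyqyyqyqyy   [S → ε]

S => ySy => yySyy => yyqSqyy => yyqySyqyy => yyqyqSqyqyy => yyqyqySyqyqyy => yyqyqyyqyqyy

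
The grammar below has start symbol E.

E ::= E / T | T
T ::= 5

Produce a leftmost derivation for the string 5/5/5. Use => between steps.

E => E/T => E/T/T => T/T/T => 5/T/T => 5/5/T => 5/5/5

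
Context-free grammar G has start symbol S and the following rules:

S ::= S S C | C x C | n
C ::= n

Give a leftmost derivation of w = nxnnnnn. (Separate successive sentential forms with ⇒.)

S ⇒ SSC   [S ::= S S C]
SSC ⇒ SSCSC   [S ::= S S C]
SSCSC ⇒ CxCSCSC   [S ::= C x C]
CxCSCSC ⇒ nxCSCSC   [C ::= n]
nxCSCSC ⇒ nxnSCSC   [C ::= n]
nxnSCSC ⇒ nxnnCSC   [S ::= n]
nxnnCSC ⇒ nxnnnSC   [C ::= n]
nxnnnSC ⇒ nxnnnnC   [S ::= n]
nxnnnnC ⇒ nxnnnnn   [C ::= n]

S ⇒ SSC ⇒ SSCSC ⇒ CxCSCSC ⇒ nxCSCSC ⇒ nxnSCSC ⇒ nxnnCSC ⇒ nxnnnSC ⇒ nxnnnnC ⇒ nxnnnnn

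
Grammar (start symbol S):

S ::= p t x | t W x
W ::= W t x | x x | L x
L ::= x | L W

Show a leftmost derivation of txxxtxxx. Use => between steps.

S=>tWx=>tLxx=>tLWxx=>txWxx=>txWtxxx=>txxxtxxx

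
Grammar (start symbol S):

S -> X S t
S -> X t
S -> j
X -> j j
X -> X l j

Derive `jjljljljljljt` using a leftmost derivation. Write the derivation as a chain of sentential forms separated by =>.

S => Xt   [S -> X t]
Xt => Xljt   [X -> X l j]
Xljt => Xljljt   [X -> X l j]
Xljljt => Xljljljt   [X -> X l j]
Xljljljt => Xljljljljt   [X -> X l j]
Xljljljljt => Xljljljljljt   [X -> X l j]
Xljljljljljt => jjljljljljljt   [X -> j j]

S => Xt => Xljt => Xljljt => Xljljljt => Xljljljljt => Xljljljljljt => jjljljljljljt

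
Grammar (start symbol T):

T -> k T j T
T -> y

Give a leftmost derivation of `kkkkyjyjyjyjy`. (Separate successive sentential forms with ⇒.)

T ⇒ kTjT   [T -> k T j T]
kTjT ⇒ kkTjTjT   [T -> k T j T]
kkTjTjT ⇒ kkkTjTjTjT   [T -> k T j T]
kkkTjTjTjT ⇒ kkkkTjTjTjTjT   [T -> k T j T]
kkkkTjTjTjTjT ⇒ kkkkyjTjTjTjT   [T -> y]
kkkkyjTjTjTjT ⇒ kkkkyjyjTjTjT   [T -> y]
kkkkyjyjTjTjT ⇒ kkkkyjyjyjTjT   [T -> y]
kkkkyjyjyjTjT ⇒ kkkkyjyjyjyjT   [T -> y]
kkkkyjyjyjyjT ⇒ kkkkyjyjyjyjy   [T -> y]

T ⇒ kTjT ⇒ kkTjTjT ⇒ kkkTjTjTjT ⇒ kkkkTjTjTjTjT ⇒ kkkkyjTjTjTjT ⇒ kkkkyjyjTjTjT ⇒ kkkkyjyjyjTjT ⇒ kkkkyjyjyjyjT ⇒ kkkkyjyjyjyjy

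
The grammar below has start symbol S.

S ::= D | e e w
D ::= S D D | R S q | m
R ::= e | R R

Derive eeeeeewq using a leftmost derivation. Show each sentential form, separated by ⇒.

S ⇒ D ⇒ RSq ⇒ RRSq ⇒ RRRSq ⇒ RRRRSq ⇒ eRRRSq ⇒ eeRRSq ⇒ eeeRSq ⇒ eeeeSq ⇒ eeeeeewq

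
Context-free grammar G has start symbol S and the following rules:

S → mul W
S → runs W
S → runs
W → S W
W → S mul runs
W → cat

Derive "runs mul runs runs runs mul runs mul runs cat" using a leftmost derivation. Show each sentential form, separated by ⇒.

S ⇒ runs W   [S → runs W]
runs W ⇒ runs S W   [W → S W]
runs S W ⇒ runs mul W W   [S → mul W]
runs mul W W ⇒ runs mul S mul runs W   [W → S mul runs]
runs mul S mul runs W ⇒ runs mul runs W mul runs W   [S → runs W]
runs mul runs W mul runs W ⇒ runs mul runs S W mul runs W   [W → S W]
runs mul runs S W mul runs W ⇒ runs mul runs runs W mul runs W   [S → runs]
runs mul runs runs W mul runs W ⇒ runs mul runs runs S mul runs mul runs W   [W → S mul runs]
runs mul runs runs S mul runs mul runs W ⇒ runs mul runs runs runs mul runs mul runs W   [S → runs]
runs mul runs runs runs mul runs mul runs W ⇒ runs mul runs runs runs mul runs mul runs cat   [W → cat]

S ⇒ runs W ⇒ runs S W ⇒ runs mul W W ⇒ runs mul S mul runs W ⇒ runs mul runs W mul runs W ⇒ runs mul runs S W mul runs W ⇒ runs mul runs runs W mul runs W ⇒ runs mul runs runs S mul runs mul runs W ⇒ runs mul runs runs runs mul runs mul runs W ⇒ runs mul runs runs runs mul runs mul runs cat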